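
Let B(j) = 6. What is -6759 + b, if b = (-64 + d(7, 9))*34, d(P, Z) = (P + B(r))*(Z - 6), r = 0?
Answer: -7609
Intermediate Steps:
d(P, Z) = (-6 + Z)*(6 + P) (d(P, Z) = (P + 6)*(Z - 6) = (6 + P)*(-6 + Z) = (-6 + Z)*(6 + P))
b = -850 (b = (-64 + (-36 - 6*7 + 6*9 + 7*9))*34 = (-64 + (-36 - 42 + 54 + 63))*34 = (-64 + 39)*34 = -25*34 = -850)
-6759 + b = -6759 - 850 = -7609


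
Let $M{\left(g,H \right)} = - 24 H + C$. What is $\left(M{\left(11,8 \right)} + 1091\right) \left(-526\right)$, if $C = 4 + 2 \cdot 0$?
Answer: $-474978$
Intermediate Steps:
$C = 4$ ($C = 4 + 0 = 4$)
$M{\left(g,H \right)} = 4 - 24 H$ ($M{\left(g,H \right)} = - 24 H + 4 = 4 - 24 H$)
$\left(M{\left(11,8 \right)} + 1091\right) \left(-526\right) = \left(\left(4 - 192\right) + 1091\right) \left(-526\right) = \left(-188 + 1091\right) \left(-526\right) = 903 \left(-526\right) = -474978$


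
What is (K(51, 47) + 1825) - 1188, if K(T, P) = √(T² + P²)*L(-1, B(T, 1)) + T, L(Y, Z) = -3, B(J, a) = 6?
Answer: 688 - 3*√4810 ≈ 479.94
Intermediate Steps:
K(T, P) = T - 3*√(P² + T²) (K(T, P) = √(T² + P²)*(-3) + T = √(P² + T²)*(-3) + T = -3*√(P² + T²) + T = T - 3*√(P² + T²))
(K(51, 47) + 1825) - 1188 = ((51 - 3*√(47² + 51²)) + 1825) - 1188 = ((51 - 3*√(2209 + 2601)) + 1825) - 1188 = ((51 - 3*√4810) + 1825) - 1188 = (1876 - 3*√4810) - 1188 = 688 - 3*√4810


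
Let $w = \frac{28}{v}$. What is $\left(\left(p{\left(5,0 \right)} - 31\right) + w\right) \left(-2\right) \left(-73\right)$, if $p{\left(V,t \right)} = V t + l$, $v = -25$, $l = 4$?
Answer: $- \frac{102638}{25} \approx -4105.5$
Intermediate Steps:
$p{\left(V,t \right)} = 4 + V t$ ($p{\left(V,t \right)} = V t + 4 = 4 + V t$)
$w = - \frac{28}{25}$ ($w = \frac{28}{-25} = 28 \left(- \frac{1}{25}\right) = - \frac{28}{25} \approx -1.12$)
$\left(\left(p{\left(5,0 \right)} - 31\right) + w\right) \left(-2\right) \left(-73\right) = \left(\left(\left(4 + 5 \cdot 0\right) - 31\right) - \frac{28}{25}\right) \left(-2\right) \left(-73\right) = \left(\left(\left(4 + 0\right) - 31\right) - \frac{28}{25}\right) \left(-2\right) \left(-73\right) = \left(\left(4 - 31\right) - \frac{28}{25}\right) \left(-2\right) \left(-73\right) = \left(-27 - \frac{28}{25}\right) \left(-2\right) \left(-73\right) = \left(- \frac{703}{25}\right) \left(-2\right) \left(-73\right) = \frac{1406}{25} \left(-73\right) = - \frac{102638}{25}$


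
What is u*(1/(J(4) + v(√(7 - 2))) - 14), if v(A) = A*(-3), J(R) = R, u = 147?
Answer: -60270/29 - 441*√5/29 ≈ -2112.3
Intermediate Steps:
v(A) = -3*A
u*(1/(J(4) + v(√(7 - 2))) - 14) = 147*(1/(4 - 3*√(7 - 2)) - 14) = 147*(1/(4 - 3*√5) - 14) = 147*(-14 + 1/(4 - 3*√5)) = -2058 + 147/(4 - 3*√5)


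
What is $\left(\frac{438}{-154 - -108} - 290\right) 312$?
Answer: $- \frac{2149368}{23} \approx -93451.0$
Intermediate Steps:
$\left(\frac{438}{-154 - -108} - 290\right) 312 = \left(\frac{438}{-154 + 108} - 290\right) 312 = \left(\frac{438}{-46} - 290\right) 312 = \left(438 \left(- \frac{1}{46}\right) - 290\right) 312 = \left(- \frac{219}{23} - 290\right) 312 = \left(- \frac{6889}{23}\right) 312 = - \frac{2149368}{23}$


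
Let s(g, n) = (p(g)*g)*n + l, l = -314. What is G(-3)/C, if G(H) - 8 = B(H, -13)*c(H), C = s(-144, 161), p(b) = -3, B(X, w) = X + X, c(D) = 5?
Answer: -11/34619 ≈ -0.00031774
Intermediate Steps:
B(X, w) = 2*X
s(g, n) = -314 - 3*g*n (s(g, n) = (-3*g)*n - 314 = -3*g*n - 314 = -314 - 3*g*n)
C = 69238 (C = -314 - 3*(-144)*161 = -314 + 69552 = 69238)
G(H) = 8 + 10*H (G(H) = 8 + (2*H)*5 = 8 + 10*H)
G(-3)/C = (8 + 10*(-3))/69238 = (8 - 30)*(1/69238) = -22*1/69238 = -11/34619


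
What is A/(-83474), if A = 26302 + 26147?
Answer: -52449/83474 ≈ -0.62833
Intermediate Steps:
A = 52449
A/(-83474) = 52449/(-83474) = 52449*(-1/83474) = -52449/83474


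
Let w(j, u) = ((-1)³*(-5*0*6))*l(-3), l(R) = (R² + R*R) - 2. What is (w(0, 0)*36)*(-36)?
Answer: 0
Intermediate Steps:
l(R) = -2 + 2*R² (l(R) = (R² + R²) - 2 = 2*R² - 2 = -2 + 2*R²)
w(j, u) = 0 (w(j, u) = ((-1)³*(-5*0*6))*(-2 + 2*(-3)²) = (-0*6)*(-2 + 2*9) = (-1*0)*(-2 + 18) = 0*16 = 0)
(w(0, 0)*36)*(-36) = (0*36)*(-36) = 0*(-36) = 0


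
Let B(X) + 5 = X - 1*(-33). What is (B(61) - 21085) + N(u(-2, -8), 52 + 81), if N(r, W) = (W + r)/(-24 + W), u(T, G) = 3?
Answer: -2288428/109 ≈ -20995.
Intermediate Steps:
N(r, W) = (W + r)/(-24 + W)
B(X) = 28 + X (B(X) = -5 + (X - 1*(-33)) = -5 + (X + 33) = -5 + (33 + X) = 28 + X)
(B(61) - 21085) + N(u(-2, -8), 52 + 81) = ((28 + 61) - 21085) + ((52 + 81) + 3)/(-24 + (52 + 81)) = (89 - 21085) + (133 + 3)/(-24 + 133) = -20996 + 136/109 = -2288428/109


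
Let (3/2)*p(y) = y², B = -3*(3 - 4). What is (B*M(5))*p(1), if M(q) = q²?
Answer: 50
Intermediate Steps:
B = 3 (B = -3*(-1) = 3)
p(y) = 2*y²/3
(B*M(5))*p(1) = (3*5²)*((⅔)*1²) = (3*25)*((⅔)*1) = 75*(⅔) = 50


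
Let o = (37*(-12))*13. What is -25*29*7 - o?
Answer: 697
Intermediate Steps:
o = -5772 (o = -444*13 = -5772)
-25*29*7 - o = -25*29*7 - 1*(-5772) = -725*7 + 5772 = -5075 + 5772 = 697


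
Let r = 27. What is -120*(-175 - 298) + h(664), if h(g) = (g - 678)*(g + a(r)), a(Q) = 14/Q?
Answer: 1281332/27 ≈ 47457.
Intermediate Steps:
h(g) = (-678 + g)*(14/27 + g) (h(g) = (g - 678)*(g + 14/27) = (-678 + g)*(g + 14*(1/27)) = (-678 + g)*(g + 14/27) = (-678 + g)*(14/27 + g))
-120*(-175 - 298) + h(664) = -120*(-175 - 298) + (-3164/9 + 664² - 18292/27*664) = -120*(-473) + (-3164/9 + 440896 - 12145888/27) = 56760 - 251188/27 = 1281332/27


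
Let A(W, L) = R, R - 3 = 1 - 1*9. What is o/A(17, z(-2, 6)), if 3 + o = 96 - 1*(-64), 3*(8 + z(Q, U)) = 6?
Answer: -157/5 ≈ -31.400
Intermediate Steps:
R = -5 (R = 3 + (1 - 1*9) = 3 + (1 - 9) = 3 - 8 = -5)
z(Q, U) = -6 (z(Q, U) = -8 + (⅓)*6 = -8 + 2 = -6)
A(W, L) = -5
o = 157 (o = -3 + (96 - 1*(-64)) = -3 + (96 + 64) = -3 + 160 = 157)
o/A(17, z(-2, 6)) = 157/(-5) = -⅕*157 = -157/5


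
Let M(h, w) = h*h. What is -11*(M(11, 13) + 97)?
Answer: -2398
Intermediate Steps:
M(h, w) = h²
-11*(M(11, 13) + 97) = -11*(11² + 97) = -11*(121 + 97) = -11*218 = -2398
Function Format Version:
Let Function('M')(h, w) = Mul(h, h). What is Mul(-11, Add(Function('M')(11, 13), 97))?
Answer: -2398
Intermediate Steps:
Function('M')(h, w) = Pow(h, 2)
Mul(-11, Add(Function('M')(11, 13), 97)) = Mul(-11, Add(Pow(11, 2), 97)) = Mul(-11, Add(121, 97)) = Mul(-11, 218) = -2398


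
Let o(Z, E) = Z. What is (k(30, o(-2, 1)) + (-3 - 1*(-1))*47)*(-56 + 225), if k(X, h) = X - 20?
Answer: -14196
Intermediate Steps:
k(X, h) = -20 + X
(k(30, o(-2, 1)) + (-3 - 1*(-1))*47)*(-56 + 225) = ((-20 + 30) + (-3 - 1*(-1))*47)*(-56 + 225) = (10 + (-3 + 1)*47)*169 = (10 - 2*47)*169 = (10 - 94)*169 = -84*169 = -14196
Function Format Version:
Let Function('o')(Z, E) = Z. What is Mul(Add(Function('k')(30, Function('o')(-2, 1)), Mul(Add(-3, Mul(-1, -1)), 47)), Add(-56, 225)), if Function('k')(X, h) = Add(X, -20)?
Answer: -14196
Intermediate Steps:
Function('k')(X, h) = Add(-20, X)
Mul(Add(Function('k')(30, Function('o')(-2, 1)), Mul(Add(-3, Mul(-1, -1)), 47)), Add(-56, 225)) = Mul(Add(Add(-20, 30), Mul(Add(-3, Mul(-1, -1)), 47)), Add(-56, 225)) = Mul(Add(10, Mul(Add(-3, 1), 47)), 169) = Mul(Add(10, Mul(-2, 47)), 169) = Mul(Add(10, -94), 169) = Mul(-84, 169) = -14196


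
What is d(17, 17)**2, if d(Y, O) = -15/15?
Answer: 1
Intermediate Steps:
d(Y, O) = -1 (d(Y, O) = -15*1/15 = -1)
d(17, 17)**2 = (-1)**2 = 1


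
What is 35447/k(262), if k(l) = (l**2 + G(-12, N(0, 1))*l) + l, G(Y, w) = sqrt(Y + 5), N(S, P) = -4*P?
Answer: 9322561/18124112 - 35447*I*sqrt(7)/18124112 ≈ 0.51437 - 0.0051745*I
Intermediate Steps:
G(Y, w) = sqrt(5 + Y)
k(l) = l + l**2 + I*l*sqrt(7) (k(l) = (l**2 + sqrt(5 - 12)*l) + l = (l**2 + sqrt(-7)*l) + l = (l**2 + (I*sqrt(7))*l) + l = (l**2 + I*l*sqrt(7)) + l = l + l**2 + I*l*sqrt(7))
35447/k(262) = 35447/((262*(1 + 262 + I*sqrt(7)))) = 35447/((262*(263 + I*sqrt(7)))) = 35447/(68906 + 262*I*sqrt(7))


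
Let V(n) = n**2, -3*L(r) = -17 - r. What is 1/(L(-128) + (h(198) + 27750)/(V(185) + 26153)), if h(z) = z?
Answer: -10063/367673 ≈ -0.027369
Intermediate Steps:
L(r) = 17/3 + r/3 (L(r) = -(-17 - r)/3 = 17/3 + r/3)
1/(L(-128) + (h(198) + 27750)/(V(185) + 26153)) = 1/((17/3 + (1/3)*(-128)) + (198 + 27750)/(185**2 + 26153)) = 1/((17/3 - 128/3) + 27948/(34225 + 26153)) = 1/(-37 + 27948/60378) = 1/(-37 + 27948*(1/60378)) = 1/(-37 + 4658/10063) = 1/(-367673/10063) = -10063/367673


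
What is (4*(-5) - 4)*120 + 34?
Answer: -2846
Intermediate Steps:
(4*(-5) - 4)*120 + 34 = (-20 - 4)*120 + 34 = -24*120 + 34 = -2880 + 34 = -2846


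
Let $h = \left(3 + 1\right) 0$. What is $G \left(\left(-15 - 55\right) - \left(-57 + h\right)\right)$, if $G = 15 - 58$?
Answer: $559$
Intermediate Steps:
$h = 0$ ($h = 4 \cdot 0 = 0$)
$G = -43$
$G \left(\left(-15 - 55\right) - \left(-57 + h\right)\right) = - 43 \left(\left(-15 - 55\right) + \left(57 - 0\right)\right) = - 43 \left(-70 + \left(57 + 0\right)\right) = - 43 \left(-70 + 57\right) = \left(-43\right) \left(-13\right) = 559$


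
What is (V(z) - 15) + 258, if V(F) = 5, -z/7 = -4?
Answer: 248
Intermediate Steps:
z = 28 (z = -7*(-4) = 28)
(V(z) - 15) + 258 = (5 - 15) + 258 = -10 + 258 = 248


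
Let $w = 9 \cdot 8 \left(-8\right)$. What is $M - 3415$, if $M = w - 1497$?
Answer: $-5488$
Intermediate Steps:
$w = -576$ ($w = 72 \left(-8\right) = -576$)
$M = -2073$ ($M = -576 - 1497 = -2073$)
$M - 3415 = -2073 - 3415 = -5488$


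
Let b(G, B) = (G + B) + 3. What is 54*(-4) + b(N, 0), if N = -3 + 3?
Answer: -213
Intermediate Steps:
N = 0
b(G, B) = 3 + B + G (b(G, B) = (B + G) + 3 = 3 + B + G)
54*(-4) + b(N, 0) = 54*(-4) + (3 + 0 + 0) = -216 + 3 = -213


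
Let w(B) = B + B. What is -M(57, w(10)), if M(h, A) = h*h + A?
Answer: -3269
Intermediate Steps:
w(B) = 2*B
M(h, A) = A + h² (M(h, A) = h² + A = A + h²)
-M(57, w(10)) = -(2*10 + 57²) = -(20 + 3249) = -1*3269 = -3269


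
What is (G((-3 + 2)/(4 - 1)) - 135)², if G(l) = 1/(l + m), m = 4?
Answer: 2196324/121 ≈ 18151.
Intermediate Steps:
G(l) = 1/(4 + l) (G(l) = 1/(l + 4) = 1/(4 + l))
(G((-3 + 2)/(4 - 1)) - 135)² = (1/(4 + (-3 + 2)/(4 - 1)) - 135)² = (1/(4 - 1/3) - 135)² = (1/(4 - 1*⅓) - 135)² = (1/(4 - ⅓) - 135)² = (1/(11/3) - 135)² = (3/11 - 135)² = (-1482/11)² = 2196324/121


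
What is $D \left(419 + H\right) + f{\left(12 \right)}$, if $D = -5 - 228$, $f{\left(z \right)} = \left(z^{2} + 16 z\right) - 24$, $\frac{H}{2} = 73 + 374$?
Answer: $-305617$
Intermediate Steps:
$H = 894$ ($H = 2 \left(73 + 374\right) = 2 \cdot 447 = 894$)
$f{\left(z \right)} = -24 + z^{2} + 16 z$
$D = -233$ ($D = -5 - 228 = -233$)
$D \left(419 + H\right) + f{\left(12 \right)} = - 233 \left(419 + 894\right) + \left(-24 + 12^{2} + 16 \cdot 12\right) = \left(-233\right) 1313 + \left(-24 + 144 + 192\right) = -305929 + 312 = -305617$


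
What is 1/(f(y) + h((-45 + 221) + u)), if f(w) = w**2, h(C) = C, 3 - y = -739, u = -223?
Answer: 1/550517 ≈ 1.8165e-6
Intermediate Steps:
y = 742 (y = 3 - 1*(-739) = 3 + 739 = 742)
1/(f(y) + h((-45 + 221) + u)) = 1/(742**2 + ((-45 + 221) - 223)) = 1/(550564 + (176 - 223)) = 1/(550564 - 47) = 1/550517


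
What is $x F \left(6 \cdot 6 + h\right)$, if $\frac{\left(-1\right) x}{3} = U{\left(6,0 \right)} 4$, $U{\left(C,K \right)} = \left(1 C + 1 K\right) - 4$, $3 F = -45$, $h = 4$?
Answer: $14400$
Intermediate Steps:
$F = -15$ ($F = \frac{1}{3} \left(-45\right) = -15$)
$U{\left(C,K \right)} = -4 + C + K$ ($U{\left(C,K \right)} = \left(C + K\right) - 4 = -4 + C + K$)
$x = -24$ ($x = - 3 \left(-4 + 6 + 0\right) 4 = - 3 \cdot 2 \cdot 4 = \left(-3\right) 8 = -24$)
$x F \left(6 \cdot 6 + h\right) = \left(-24\right) \left(-15\right) \left(6 \cdot 6 + 4\right) = 360 \left(36 + 4\right) = 360 \cdot 40 = 14400$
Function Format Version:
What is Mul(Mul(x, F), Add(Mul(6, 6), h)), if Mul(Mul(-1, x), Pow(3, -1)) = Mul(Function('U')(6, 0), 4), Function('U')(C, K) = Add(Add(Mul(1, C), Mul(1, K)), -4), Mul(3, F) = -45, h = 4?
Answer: 14400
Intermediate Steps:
F = -15 (F = Mul(Rational(1, 3), -45) = -15)
Function('U')(C, K) = Add(-4, C, K) (Function('U')(C, K) = Add(Add(C, K), -4) = Add(-4, C, K))
x = -24 (x = Mul(-3, Mul(Add(-4, 6, 0), 4)) = Mul(-3, Mul(2, 4)) = Mul(-3, 8) = -24)
Mul(Mul(x, F), Add(Mul(6, 6), h)) = Mul(Mul(-24, -15), Add(Mul(6, 6), 4)) = Mul(360, Add(36, 4)) = Mul(360, 40) = 14400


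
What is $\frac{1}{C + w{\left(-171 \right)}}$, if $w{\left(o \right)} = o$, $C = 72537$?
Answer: $\frac{1}{72366} \approx 1.3819 \cdot 10^{-5}$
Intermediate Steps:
$\frac{1}{C + w{\left(-171 \right)}} = \frac{1}{72537 - 171} = \frac{1}{72366}$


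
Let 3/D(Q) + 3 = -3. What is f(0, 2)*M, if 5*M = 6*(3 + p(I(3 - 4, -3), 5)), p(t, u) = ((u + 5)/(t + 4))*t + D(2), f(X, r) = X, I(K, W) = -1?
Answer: 0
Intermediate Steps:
D(Q) = -1/2 (D(Q) = 3/(-3 - 3) = 3/(-6) = 3*(-1/6) = -1/2)
p(t, u) = -1/2 + t*(5 + u)/(4 + t) (p(t, u) = ((u + 5)/(t + 4))*t - 1/2 = ((5 + u)/(4 + t))*t - 1/2 = t*(5 + u)/(4 + t) - 1/2 = -1/2 + t*(5 + u)/(4 + t))
M = -1 (M = (6*(3 + (-2 + (9/2)*(-1) - 1*5)/(4 - 1)))/5 = (6*(3 + (-2 - 9/2 - 5)/3))/5 = (6*(3 + (1/3)*(-23/2)))/5 = (6*(3 - 23/6))/5 = (6*(-5/6))/5 = (1/5)*(-5) = -1)
f(0, 2)*M = 0*(-1) = 0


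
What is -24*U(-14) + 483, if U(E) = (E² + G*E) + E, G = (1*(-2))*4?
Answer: -6573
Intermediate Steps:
G = -8 (G = -2*4 = -8)
U(E) = E² - 7*E (U(E) = (E² - 8*E) + E = E² - 7*E)
-24*U(-14) + 483 = -(-336)*(-7 - 14) + 483 = -(-336)*(-21) + 483 = -24*294 + 483 = -7056 + 483 = -6573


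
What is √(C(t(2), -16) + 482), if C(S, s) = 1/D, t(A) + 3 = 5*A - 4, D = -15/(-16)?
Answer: √108690/15 ≈ 21.979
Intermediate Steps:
D = 15/16 (D = -15*(-1/16) = 15/16 ≈ 0.93750)
t(A) = -7 + 5*A (t(A) = -3 + (5*A - 4) = -3 + (-4 + 5*A) = -7 + 5*A)
C(S, s) = 16/15 (C(S, s) = 1/(15/16) = 16/15)
√(C(t(2), -16) + 482) = √(16/15 + 482) = √(7246/15) = √108690/15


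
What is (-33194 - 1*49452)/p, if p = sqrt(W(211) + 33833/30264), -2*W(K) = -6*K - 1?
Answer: -165292*sqrt(145313178582)/19206077 ≈ -3280.7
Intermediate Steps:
W(K) = 1/2 + 3*K (W(K) = -(-6*K - 1)/2 = -(-1 - 6*K)/2 = 1/2 + 3*K)
p = sqrt(145313178582)/15132 (p = sqrt((1/2 + 3*211) + 33833/30264) = sqrt((1/2 + 633) + 33833*(1/30264)) = sqrt(1267/2 + 33833/30264) = sqrt(19206077/30264) = sqrt(145313178582)/15132 ≈ 25.192)
(-33194 - 1*49452)/p = (-33194 - 1*49452)/((sqrt(145313178582)/15132)) = (-33194 - 49452)*(2*sqrt(145313178582)/19206077) = -165292*sqrt(145313178582)/19206077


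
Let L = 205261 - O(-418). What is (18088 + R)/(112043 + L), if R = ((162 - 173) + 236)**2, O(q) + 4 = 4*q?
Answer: 68713/318980 ≈ 0.21541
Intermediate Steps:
O(q) = -4 + 4*q
R = 50625 (R = (-11 + 236)**2 = 225**2 = 50625)
L = 206937 (L = 205261 - (-4 + 4*(-418)) = 205261 - (-4 - 1672) = 205261 - 1*(-1676) = 205261 + 1676 = 206937)
(18088 + R)/(112043 + L) = (18088 + 50625)/(112043 + 206937) = 68713/318980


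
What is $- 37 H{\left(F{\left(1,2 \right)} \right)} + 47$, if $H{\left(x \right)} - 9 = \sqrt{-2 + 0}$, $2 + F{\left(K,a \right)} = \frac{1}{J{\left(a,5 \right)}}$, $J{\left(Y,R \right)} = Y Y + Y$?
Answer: $-286 - 37 i \sqrt{2} \approx -286.0 - 52.326 i$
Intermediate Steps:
$J{\left(Y,R \right)} = Y + Y^{2}$ ($J{\left(Y,R \right)} = Y^{2} + Y = Y + Y^{2}$)
$F{\left(K,a \right)} = -2 + \frac{1}{a \left(1 + a\right)}$
$H{\left(x \right)} = 9 + i \sqrt{2}$ ($H{\left(x \right)} = 9 + \sqrt{-2 + 0} = 9 + \sqrt{-2} = 9 + i \sqrt{2}$)
$- 37 H{\left(F{\left(1,2 \right)} \right)} + 47 = - 37 \left(9 + i \sqrt{2}\right) + 47 = \left(-333 - 37 i \sqrt{2}\right) + 47 = -286 - 37 i \sqrt{2}$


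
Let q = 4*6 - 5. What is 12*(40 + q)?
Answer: 708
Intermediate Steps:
q = 19 (q = 24 - 5 = 19)
12*(40 + q) = 12*(40 + 19) = 12*59 = 708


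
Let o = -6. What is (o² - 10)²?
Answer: 676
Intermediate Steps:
(o² - 10)² = ((-6)² - 10)² = (36 - 10)² = 26² = 676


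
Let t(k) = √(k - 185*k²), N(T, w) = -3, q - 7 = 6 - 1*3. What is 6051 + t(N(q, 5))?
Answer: 6051 + 2*I*√417 ≈ 6051.0 + 40.841*I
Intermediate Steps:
q = 10 (q = 7 + (6 - 1*3) = 7 + (6 - 3) = 7 + 3 = 10)
6051 + t(N(q, 5)) = 6051 + √(-3*(1 - 185*(-3))) = 6051 + √(-3*(1 + 555)) = 6051 + √(-3*556) = 6051 + √(-1668) = 6051 + 2*I*√417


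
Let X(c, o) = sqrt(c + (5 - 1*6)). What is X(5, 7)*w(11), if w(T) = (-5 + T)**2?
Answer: 72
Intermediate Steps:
X(c, o) = sqrt(-1 + c) (X(c, o) = sqrt(c + (5 - 6)) = sqrt(c - 1) = sqrt(-1 + c))
X(5, 7)*w(11) = sqrt(-1 + 5)*(-5 + 11)**2 = sqrt(4)*6**2 = 2*36 = 72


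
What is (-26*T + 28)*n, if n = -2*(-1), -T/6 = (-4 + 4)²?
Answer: 56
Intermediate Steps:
T = 0 (T = -6*(-4 + 4)² = -6*0² = -6*0 = 0)
n = 2
(-26*T + 28)*n = (-26*0 + 28)*2 = (0 + 28)*2 = 28*2 = 56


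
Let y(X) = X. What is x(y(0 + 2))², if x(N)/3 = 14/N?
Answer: 441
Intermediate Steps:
x(N) = 42/N (x(N) = 3*(14/N) = 42/N)
x(y(0 + 2))² = (42/(0 + 2))² = (42/2)² = (42*(½))² = 21² = 441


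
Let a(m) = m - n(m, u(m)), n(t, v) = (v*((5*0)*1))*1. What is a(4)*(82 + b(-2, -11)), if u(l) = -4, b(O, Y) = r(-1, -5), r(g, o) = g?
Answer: 324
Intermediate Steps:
b(O, Y) = -1
n(t, v) = 0 (n(t, v) = (v*(0*1))*1 = (v*0)*1 = 0*1 = 0)
a(m) = m (a(m) = m - 1*0 = m + 0 = m)
a(4)*(82 + b(-2, -11)) = 4*(82 - 1) = 4*81 = 324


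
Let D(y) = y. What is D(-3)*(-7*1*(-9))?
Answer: -189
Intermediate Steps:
D(-3)*(-7*1*(-9)) = -3*(-7*1)*(-9) = -(-21)*(-9) = -3*63 = -189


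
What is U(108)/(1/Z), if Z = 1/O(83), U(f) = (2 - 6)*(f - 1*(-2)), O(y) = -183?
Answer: 440/183 ≈ 2.4044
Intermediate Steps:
U(f) = -8 - 4*f (U(f) = -4*(f + 2) = -4*(2 + f) = -8 - 4*f)
Z = -1/183 (Z = 1/(-183) = -1/183 ≈ -0.0054645)
U(108)/(1/Z) = (-8 - 4*108)/(1/(-1/183)) = (-8 - 432)/(-183) = -440*(-1/183) = 440/183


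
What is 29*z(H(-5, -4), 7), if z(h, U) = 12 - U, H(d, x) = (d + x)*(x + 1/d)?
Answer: 145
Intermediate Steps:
29*z(H(-5, -4), 7) = 29*(12 - 1*7) = 29*(12 - 7) = 29*5 = 145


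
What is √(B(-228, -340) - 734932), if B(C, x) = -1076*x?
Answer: 2*I*√92273 ≈ 607.53*I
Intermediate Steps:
√(B(-228, -340) - 734932) = √(-1076*(-340) - 734932) = √(365840 - 734932) = √(-369092) = 2*I*√92273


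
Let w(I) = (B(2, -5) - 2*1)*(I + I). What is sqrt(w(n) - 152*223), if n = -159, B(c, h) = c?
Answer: 2*I*sqrt(8474) ≈ 184.11*I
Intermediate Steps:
w(I) = 0 (w(I) = (2 - 2*1)*(I + I) = (2 - 2)*(2*I) = 0*(2*I) = 0)
sqrt(w(n) - 152*223) = sqrt(0 - 152*223) = sqrt(0 - 33896) = sqrt(-33896) = 2*I*sqrt(8474)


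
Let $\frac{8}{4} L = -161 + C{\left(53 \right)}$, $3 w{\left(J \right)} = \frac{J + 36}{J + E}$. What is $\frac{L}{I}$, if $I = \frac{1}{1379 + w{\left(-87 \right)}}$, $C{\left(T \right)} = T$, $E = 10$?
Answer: $- \frac{5734800}{77} \approx -74478.0$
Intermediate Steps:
$w{\left(J \right)} = \frac{36 + J}{3 \left(10 + J\right)}$ ($w{\left(J \right)} = \frac{\left(J + 36\right) \frac{1}{J + 10}}{3} = \frac{\left(36 + J\right) \frac{1}{10 + J}}{3} = \frac{\frac{1}{10 + J} \left(36 + J\right)}{3} = \frac{36 + J}{3 \left(10 + J\right)}$)
$I = \frac{77}{106200}$ ($I = \frac{1}{1379 + \frac{36 - 87}{3 \left(10 - 87\right)}} = \frac{1}{1379 + \frac{1}{3} \frac{1}{-77} \left(-51\right)} = \frac{1}{1379 + \frac{1}{3} \left(- \frac{1}{77}\right) \left(-51\right)} = \frac{1}{1379 + \frac{17}{77}} = \frac{1}{\frac{106200}{77}} = \frac{77}{106200} \approx 0.00072505$)
$L = -54$ ($L = \frac{-161 + 53}{2} = \frac{1}{2} \left(-108\right) = -54$)
$\frac{L}{I} = - \frac{54}{\frac{77}{106200}} = \left(-54\right) \frac{106200}{77} = - \frac{5734800}{77}$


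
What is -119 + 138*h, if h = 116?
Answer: 15889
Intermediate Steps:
-119 + 138*h = -119 + 138*116 = -119 + 16008 = 15889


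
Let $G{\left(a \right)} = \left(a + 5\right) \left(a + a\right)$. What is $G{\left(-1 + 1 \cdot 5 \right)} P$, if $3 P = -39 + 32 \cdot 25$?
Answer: $18264$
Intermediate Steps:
$G{\left(a \right)} = 2 a \left(5 + a\right)$ ($G{\left(a \right)} = \left(5 + a\right) 2 a = 2 a \left(5 + a\right)$)
$P = \frac{761}{3}$ ($P = \frac{-39 + 32 \cdot 25}{3} = \frac{-39 + 800}{3} = \frac{1}{3} \cdot 761 = \frac{761}{3} \approx 253.67$)
$G{\left(-1 + 1 \cdot 5 \right)} P = 2 \left(-1 + 1 \cdot 5\right) \left(5 + \left(-1 + 1 \cdot 5\right)\right) \frac{761}{3} = 2 \left(-1 + 5\right) \left(5 + \left(-1 + 5\right)\right) \frac{761}{3} = 2 \cdot 4 \left(5 + 4\right) \frac{761}{3} = 2 \cdot 4 \cdot 9 \cdot \frac{761}{3} = 72 \cdot \frac{761}{3} = 18264$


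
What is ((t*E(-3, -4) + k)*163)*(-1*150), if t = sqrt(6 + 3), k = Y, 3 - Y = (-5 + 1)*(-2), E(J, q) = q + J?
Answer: 635700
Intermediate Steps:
E(J, q) = J + q
Y = -5 (Y = 3 - (-5 + 1)*(-2) = 3 - (-4)*(-2) = 3 - 1*8 = 3 - 8 = -5)
k = -5
t = 3 (t = sqrt(9) = 3)
((t*E(-3, -4) + k)*163)*(-1*150) = ((3*(-3 - 4) - 5)*163)*(-1*150) = ((3*(-7) - 5)*163)*(-150) = ((-21 - 5)*163)*(-150) = -26*163*(-150) = -4238*(-150) = 635700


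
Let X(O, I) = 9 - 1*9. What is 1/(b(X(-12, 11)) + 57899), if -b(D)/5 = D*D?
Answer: 1/57899 ≈ 1.7271e-5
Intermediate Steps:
X(O, I) = 0 (X(O, I) = 9 - 9 = 0)
b(D) = -5*D² (b(D) = -5*D*D = -5*D²)
1/(b(X(-12, 11)) + 57899) = 1/(-5*0² + 57899) = 1/(-5*0 + 57899) = 1/(0 + 57899) = 1/57899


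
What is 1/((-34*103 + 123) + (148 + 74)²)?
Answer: 1/45905 ≈ 2.1784e-5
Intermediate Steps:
1/((-34*103 + 123) + (148 + 74)²) = 1/((-3502 + 123) + 222²) = 1/(-3379 + 49284) = 1/45905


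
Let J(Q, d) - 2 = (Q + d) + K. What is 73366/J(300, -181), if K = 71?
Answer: 36683/96 ≈ 382.11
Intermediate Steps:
J(Q, d) = 73 + Q + d (J(Q, d) = 2 + ((Q + d) + 71) = 2 + (71 + Q + d) = 73 + Q + d)
73366/J(300, -181) = 73366/(73 + 300 - 181) = 73366/192 = 73366*(1/192) = 36683/96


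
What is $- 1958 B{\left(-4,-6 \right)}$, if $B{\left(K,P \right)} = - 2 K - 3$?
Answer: $-9790$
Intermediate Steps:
$B{\left(K,P \right)} = -3 - 2 K$
$- 1958 B{\left(-4,-6 \right)} = - 1958 \left(-3 - -8\right) = - 1958 \left(-3 + 8\right) = \left(-1958\right) 5 = -9790$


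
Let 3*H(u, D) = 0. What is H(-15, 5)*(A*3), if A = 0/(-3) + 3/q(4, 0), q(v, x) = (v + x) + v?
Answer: 0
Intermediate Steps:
H(u, D) = 0 (H(u, D) = (⅓)*0 = 0)
q(v, x) = x + 2*v
A = 3/8 (A = 0/(-3) + 3/(0 + 2*4) = 0*(-⅓) + 3/(0 + 8) = 0 + 3/8 = 3/8 ≈ 0.37500)
H(-15, 5)*(A*3) = 0*((3/8)*3) = 0*(9/8) = 0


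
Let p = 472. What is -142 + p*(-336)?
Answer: -158734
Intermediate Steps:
-142 + p*(-336) = -142 + 472*(-336) = -142 - 158592 = -158734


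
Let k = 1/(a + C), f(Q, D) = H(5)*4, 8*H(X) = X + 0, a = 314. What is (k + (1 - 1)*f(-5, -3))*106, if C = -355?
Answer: -106/41 ≈ -2.5854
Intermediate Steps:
H(X) = X/8 (H(X) = (X + 0)/8 = X/8)
f(Q, D) = 5/2 (f(Q, D) = ((1/8)*5)*4 = (5/8)*4 = 5/2)
k = -1/41 (k = 1/(314 - 355) = 1/(-41) = -1/41 ≈ -0.024390)
(k + (1 - 1)*f(-5, -3))*106 = (-1/41 + (1 - 1)*(5/2))*106 = (-1/41 + 0*(5/2))*106 = (-1/41 + 0)*106 = -1/41*106 = -106/41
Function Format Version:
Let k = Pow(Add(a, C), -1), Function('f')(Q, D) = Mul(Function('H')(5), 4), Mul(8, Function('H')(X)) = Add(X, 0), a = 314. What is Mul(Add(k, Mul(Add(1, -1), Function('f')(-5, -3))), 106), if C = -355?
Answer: Rational(-106, 41) ≈ -2.5854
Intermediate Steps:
Function('H')(X) = Mul(Rational(1, 8), X) (Function('H')(X) = Mul(Rational(1, 8), Add(X, 0)) = Mul(Rational(1, 8), X))
Function('f')(Q, D) = Rational(5, 2) (Function('f')(Q, D) = Mul(Mul(Rational(1, 8), 5), 4) = Mul(Rational(5, 8), 4) = Rational(5, 2))
k = Rational(-1, 41) (k = Pow(Add(314, -355), -1) = Pow(-41, -1) = Rational(-1, 41) ≈ -0.024390)
Mul(Add(k, Mul(Add(1, -1), Function('f')(-5, -3))), 106) = Mul(Add(Rational(-1, 41), Mul(Add(1, -1), Rational(5, 2))), 106) = Mul(Add(Rational(-1, 41), Mul(0, Rational(5, 2))), 106) = Mul(Add(Rational(-1, 41), 0), 106) = Mul(Rational(-1, 41), 106) = Rational(-106, 41)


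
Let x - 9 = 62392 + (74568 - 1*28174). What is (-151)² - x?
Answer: -85994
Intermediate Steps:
x = 108795 (x = 9 + (62392 + (74568 - 1*28174)) = 9 + (62392 + (74568 - 28174)) = 9 + (62392 + 46394) = 9 + 108786 = 108795)
(-151)² - x = (-151)² - 1*108795 = 22801 - 108795 = -85994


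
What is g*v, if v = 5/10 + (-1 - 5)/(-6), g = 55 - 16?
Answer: 117/2 ≈ 58.500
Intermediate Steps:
g = 39
v = 3/2 (v = 5*(⅒) - 6*(-⅙) = ½ + 1 = 3/2 ≈ 1.5000)
g*v = 39*(3/2) = 117/2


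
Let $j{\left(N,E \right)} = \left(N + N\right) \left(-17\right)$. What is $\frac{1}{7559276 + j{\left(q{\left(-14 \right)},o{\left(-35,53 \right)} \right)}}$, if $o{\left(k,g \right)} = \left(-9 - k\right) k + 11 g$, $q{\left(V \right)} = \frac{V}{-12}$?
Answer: $\frac{3}{22677709} \approx 1.3229 \cdot 10^{-7}$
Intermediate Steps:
$q{\left(V \right)} = - \frac{V}{12}$ ($q{\left(V \right)} = V \left(- \frac{1}{12}\right) = - \frac{V}{12}$)
$o{\left(k,g \right)} = 11 g + k \left(-9 - k\right)$ ($o{\left(k,g \right)} = k \left(-9 - k\right) + 11 g = 11 g + k \left(-9 - k\right)$)
$j{\left(N,E \right)} = - 34 N$ ($j{\left(N,E \right)} = 2 N \left(-17\right) = - 34 N$)
$\frac{1}{7559276 + j{\left(q{\left(-14 \right)},o{\left(-35,53 \right)} \right)}} = \frac{1}{7559276 - 34 \left(\left(- \frac{1}{12}\right) \left(-14\right)\right)} = \frac{1}{7559276 - \frac{119}{3}} = \frac{1}{\frac{22677709}{3}} = \frac{3}{22677709}$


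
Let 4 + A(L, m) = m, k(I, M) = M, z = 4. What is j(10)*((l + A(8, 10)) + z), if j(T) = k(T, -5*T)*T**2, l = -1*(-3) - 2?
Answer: -55000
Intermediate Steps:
l = 1 (l = 3 - 2 = 1)
A(L, m) = -4 + m
j(T) = -5*T**3 (j(T) = (-5*T)*T**2 = -5*T**3)
j(10)*((l + A(8, 10)) + z) = (-5*10**3)*((1 + (-4 + 10)) + 4) = (-5*1000)*((1 + 6) + 4) = -5000*(7 + 4) = -5000*11 = -55000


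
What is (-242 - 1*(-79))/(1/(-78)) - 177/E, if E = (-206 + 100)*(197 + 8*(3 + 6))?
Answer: 362527173/28514 ≈ 12714.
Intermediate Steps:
E = -28514 (E = -106*(197 + 8*9) = -106*(197 + 72) = -106*269 = -28514)
(-242 - 1*(-79))/(1/(-78)) - 177/E = (-242 - 1*(-79))/(1/(-78)) - 177/(-28514) = (-242 + 79)/(-1/78) - 177*(-1/28514) = -163*(-78) + 177/28514 = 12714 + 177/28514 = 362527173/28514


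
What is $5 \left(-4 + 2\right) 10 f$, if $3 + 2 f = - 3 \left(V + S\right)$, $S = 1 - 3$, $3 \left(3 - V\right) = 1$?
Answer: $250$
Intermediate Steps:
$V = \frac{8}{3}$ ($V = 3 - \frac{1}{3} = \frac{8}{3} \approx 2.6667$)
$S = -2$
$f = - \frac{5}{2}$ ($f = - \frac{3}{2} + \frac{\left(-3\right) \left(\frac{8}{3} - 2\right)}{2} = - \frac{3}{2} + \frac{\left(-3\right) \frac{2}{3}}{2} = - \frac{3}{2} + \frac{1}{2} \left(-2\right) = - \frac{3}{2} - 1 = - \frac{5}{2} \approx -2.5$)
$5 \left(-4 + 2\right) 10 f = 5 \left(-4 + 2\right) 10 \left(- \frac{5}{2}\right) = 5 \left(-2\right) 10 \left(- \frac{5}{2}\right) = \left(-10\right) 10 \left(- \frac{5}{2}\right) = \left(-100\right) \left(- \frac{5}{2}\right) = 250$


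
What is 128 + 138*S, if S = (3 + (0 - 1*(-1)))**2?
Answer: 2336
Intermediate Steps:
S = 16 (S = (3 + (0 + 1))**2 = (3 + 1)**2 = 4**2 = 16)
128 + 138*S = 128 + 138*16 = 128 + 2208 = 2336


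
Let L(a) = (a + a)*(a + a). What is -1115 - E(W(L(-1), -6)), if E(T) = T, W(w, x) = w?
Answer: -1119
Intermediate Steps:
L(a) = 4*a**2 (L(a) = (2*a)*(2*a) = 4*a**2)
-1115 - E(W(L(-1), -6)) = -1115 - 4*(-1)**2 = -1115 - 4 = -1119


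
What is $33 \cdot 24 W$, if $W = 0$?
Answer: $0$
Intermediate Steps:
$33 \cdot 24 W = 33 \cdot 24 \cdot 0 = 792 \cdot 0 = 0$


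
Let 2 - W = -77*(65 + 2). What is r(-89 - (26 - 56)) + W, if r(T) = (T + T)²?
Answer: 19085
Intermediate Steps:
W = 5161 (W = 2 - (-77)*(65 + 2) = 2 - (-77)*67 = 2 - 1*(-5159) = 2 + 5159 = 5161)
r(T) = 4*T² (r(T) = (2*T)² = 4*T²)
r(-89 - (26 - 56)) + W = 4*(-89 - (26 - 56))² + 5161 = 4*(-89 - 1*(-30))² + 5161 = 4*(-89 + 30)² + 5161 = 4*(-59)² + 5161 = 4*3481 + 5161 = 13924 + 5161 = 19085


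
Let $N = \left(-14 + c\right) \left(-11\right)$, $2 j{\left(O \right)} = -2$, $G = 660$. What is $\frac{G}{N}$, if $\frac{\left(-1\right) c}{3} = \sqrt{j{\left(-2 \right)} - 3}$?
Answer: $\frac{105}{29} - \frac{45 i}{29} \approx 3.6207 - 1.5517 i$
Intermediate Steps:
$j{\left(O \right)} = -1$ ($j{\left(O \right)} = \frac{1}{2} \left(-2\right) = -1$)
$c = - 6 i$ ($c = - 3 \sqrt{-1 - 3} = - 3 \sqrt{-4} = - 3 \cdot 2 i = - 6 i \approx - 6.0 i$)
$N = 154 + 66 i$ ($N = \left(-14 - 6 i\right) \left(-11\right) = 154 + 66 i \approx 154.0 + 66.0 i$)
$\frac{G}{N} = \frac{660}{154 + 66 i} = 660 \frac{154 - 66 i}{28072} = \frac{15 \left(154 - 66 i\right)}{638}$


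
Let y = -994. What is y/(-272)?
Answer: 497/136 ≈ 3.6544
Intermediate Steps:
y/(-272) = -994/(-272) = -994*(-1/272) = 497/136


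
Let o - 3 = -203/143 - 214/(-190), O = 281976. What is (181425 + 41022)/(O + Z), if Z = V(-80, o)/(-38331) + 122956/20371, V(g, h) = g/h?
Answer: 6386964351573588237/8096352010091057252 ≈ 0.78887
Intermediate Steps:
o = 36771/13585 (o = 3 + (-203/143 - 214/(-190)) = 3 + (-203*1/143 - 214*(-1/190)) = 3 + (-203/143 + 107/95) = 3 - 3984/13585 = 36771/13585 ≈ 2.7067)
Z = 173324834280956/28712297093571 (Z = -80/36771/13585/(-38331) + 122956/20371 = -80*13585/36771*(-1/38331) + 122956*(1/20371) = -1086800/36771*(-1/38331) + 122956/20371 = 1086800/1409469201 + 122956/20371 = 173324834280956/28712297093571 ≈ 6.0366)
(181425 + 41022)/(O + Z) = (181425 + 41022)/(281976 + 173324834280956/28712297093571) = 222447/(8096352010091057252/28712297093571) = 222447*(28712297093571/8096352010091057252) = 6386964351573588237/8096352010091057252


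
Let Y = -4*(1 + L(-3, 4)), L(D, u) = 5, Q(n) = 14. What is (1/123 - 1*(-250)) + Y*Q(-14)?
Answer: -10577/123 ≈ -85.992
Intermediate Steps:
Y = -24 (Y = -4*(1 + 5) = -4*6 = -24)
(1/123 - 1*(-250)) + Y*Q(-14) = (1/123 - 1*(-250)) - 24*14 = (1/123 + 250) - 336 = 30751/123 - 336 = -10577/123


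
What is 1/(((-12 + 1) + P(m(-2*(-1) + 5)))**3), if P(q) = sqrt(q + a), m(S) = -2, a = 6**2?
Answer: (-11 + sqrt(34))**(-3) ≈ -0.0072405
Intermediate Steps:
a = 36
P(q) = sqrt(36 + q) (P(q) = sqrt(q + 36) = sqrt(36 + q))
1/(((-12 + 1) + P(m(-2*(-1) + 5)))**3) = 1/(((-12 + 1) + sqrt(36 - 2))**3) = 1/((-11 + sqrt(34))**3) = (-11 + sqrt(34))**(-3)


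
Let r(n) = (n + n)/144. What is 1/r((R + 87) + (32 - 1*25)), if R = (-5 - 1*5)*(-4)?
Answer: 36/67 ≈ 0.53731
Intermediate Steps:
R = 40 (R = (-5 - 5)*(-4) = -10*(-4) = 40)
r(n) = n/72 (r(n) = (2*n)*(1/144) = n/72)
1/r((R + 87) + (32 - 1*25)) = 1/(((40 + 87) + (32 - 1*25))/72) = 1/((127 + (32 - 25))/72) = 1/((127 + 7)/72) = 1/((1/72)*134) = 1/(67/36) = 36/67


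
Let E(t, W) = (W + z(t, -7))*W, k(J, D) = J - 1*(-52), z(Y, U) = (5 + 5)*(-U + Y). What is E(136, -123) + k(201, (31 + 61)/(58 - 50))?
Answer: -160508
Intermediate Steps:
z(Y, U) = -10*U + 10*Y (z(Y, U) = 10*(Y - U) = -10*U + 10*Y)
k(J, D) = 52 + J (k(J, D) = J + 52 = 52 + J)
E(t, W) = W*(70 + W + 10*t) (E(t, W) = (W + (-10*(-7) + 10*t))*W = (W + (70 + 10*t))*W = (70 + W + 10*t)*W = W*(70 + W + 10*t))
E(136, -123) + k(201, (31 + 61)/(58 - 50)) = -123*(70 - 123 + 10*136) + (52 + 201) = -123*(70 - 123 + 1360) + 253 = -123*1307 + 253 = -160761 + 253 = -160508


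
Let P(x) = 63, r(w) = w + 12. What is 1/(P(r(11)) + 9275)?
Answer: 1/9338 ≈ 0.00010709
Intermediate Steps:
r(w) = 12 + w
1/(P(r(11)) + 9275) = 1/(63 + 9275) = 1/9338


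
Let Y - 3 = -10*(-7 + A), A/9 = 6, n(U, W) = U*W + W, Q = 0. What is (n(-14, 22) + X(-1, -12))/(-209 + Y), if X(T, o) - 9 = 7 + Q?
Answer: 135/338 ≈ 0.39941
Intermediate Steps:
n(U, W) = W + U*W
A = 54 (A = 9*6 = 54)
Y = -467 (Y = 3 - 10*(-7 + 54) = 3 - 10*47 = 3 - 470 = -467)
X(T, o) = 16 (X(T, o) = 9 + (7 + 0) = 9 + 7 = 16)
(n(-14, 22) + X(-1, -12))/(-209 + Y) = (22*(1 - 14) + 16)/(-209 - 467) = (22*(-13) + 16)/(-676) = (-286 + 16)*(-1/676) = -270*(-1/676) = 135/338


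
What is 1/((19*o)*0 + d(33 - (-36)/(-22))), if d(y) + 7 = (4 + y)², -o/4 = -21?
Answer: 121/150474 ≈ 0.00080413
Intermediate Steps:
o = 84 (o = -4*(-21) = 84)
d(y) = -7 + (4 + y)²
1/((19*o)*0 + d(33 - (-36)/(-22))) = 1/((19*84)*0 + (-7 + (4 + (33 - (-36)/(-22)))²)) = 1/(1596*0 + (-7 + (4 + (33 - (-36)*(-1)/22))²)) = 1/(0 + (-7 + (4 + (33 - 1*18/11))²)) = 1/(0 + (-7 + (4 + (33 - 18/11))²)) = 1/(0 + (-7 + (4 + 345/11)²)) = 1/(0 + (-7 + (389/11)²)) = 1/(0 + (-7 + 151321/121)) = 1/(0 + 150474/121) = 1/(150474/121) = 121/150474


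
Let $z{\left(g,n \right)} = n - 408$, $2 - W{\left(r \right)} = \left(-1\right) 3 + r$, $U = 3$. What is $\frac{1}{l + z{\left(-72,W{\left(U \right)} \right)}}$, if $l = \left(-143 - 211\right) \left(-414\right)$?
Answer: $\frac{1}{146150} \approx 6.8423 \cdot 10^{-6}$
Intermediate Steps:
$W{\left(r \right)} = 5 - r$ ($W{\left(r \right)} = 2 - \left(\left(-1\right) 3 + r\right) = 2 - \left(-3 + r\right) = 5 - r$)
$l = 146556$ ($l = \left(-354\right) \left(-414\right) = 146556$)
$z{\left(g,n \right)} = -408 + n$
$\frac{1}{l + z{\left(-72,W{\left(U \right)} \right)}} = \frac{1}{146556 + \left(-408 + \left(5 - 3\right)\right)} = \frac{1}{146556 + \left(-408 + 2\right)} = \frac{1}{146556 - 406} = \frac{1}{146150}$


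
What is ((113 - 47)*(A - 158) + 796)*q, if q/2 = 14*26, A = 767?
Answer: 29840720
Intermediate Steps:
q = 728 (q = 2*(14*26) = 2*364 = 728)
((113 - 47)*(A - 158) + 796)*q = ((113 - 47)*(767 - 158) + 796)*728 = (66*609 + 796)*728 = (40194 + 796)*728 = 40990*728 = 29840720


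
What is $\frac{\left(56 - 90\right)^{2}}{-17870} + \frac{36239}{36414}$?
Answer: $\frac{43249739}{46479870} \approx 0.9305$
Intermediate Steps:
$\frac{\left(56 - 90\right)^{2}}{-17870} + \frac{36239}{36414} = \left(56 - 90\right)^{2} \left(- \frac{1}{17870}\right) + 36239 \cdot \frac{1}{36414} = \left(-34\right)^{2} \left(- \frac{1}{17870}\right) + \frac{5177}{5202} = 1156 \left(- \frac{1}{17870}\right) + \frac{5177}{5202} = - \frac{578}{8935} + \frac{5177}{5202} = \frac{43249739}{46479870}$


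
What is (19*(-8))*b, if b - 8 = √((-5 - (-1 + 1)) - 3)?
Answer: -1216 - 304*I*√2 ≈ -1216.0 - 429.92*I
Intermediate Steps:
b = 8 + 2*I*√2 (b = 8 + √((-5 - (-1 + 1)) - 3) = 8 + √((-5 - 1*0) - 3) = 8 + √((-5 + 0) - 3) = 8 + √(-5 - 3) = 8 + √(-8) = 8 + 2*I*√2 ≈ 8.0 + 2.8284*I)
(19*(-8))*b = (19*(-8))*(8 + 2*I*√2) = -152*(8 + 2*I*√2) = -1216 - 304*I*√2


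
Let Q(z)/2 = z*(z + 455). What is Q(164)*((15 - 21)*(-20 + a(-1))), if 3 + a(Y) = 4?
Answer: 23145648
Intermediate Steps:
a(Y) = 1 (a(Y) = -3 + 4 = 1)
Q(z) = 2*z*(455 + z) (Q(z) = 2*(z*(z + 455)) = 2*(z*(455 + z)) = 2*z*(455 + z))
Q(164)*((15 - 21)*(-20 + a(-1))) = (2*164*(455 + 164))*((15 - 21)*(-20 + 1)) = (2*164*619)*(-6*(-19)) = 203032*114 = 23145648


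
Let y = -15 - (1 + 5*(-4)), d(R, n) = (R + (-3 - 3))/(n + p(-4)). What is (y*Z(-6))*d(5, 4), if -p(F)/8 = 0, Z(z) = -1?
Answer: 1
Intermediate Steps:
p(F) = 0 (p(F) = -8*0 = 0)
d(R, n) = (-6 + R)/n (d(R, n) = (R + (-3 - 3))/(n + 0) = (R - 6)/n = (-6 + R)/n)
y = 4 (y = -15 - (1 - 20) = -15 - 1*(-19) = -15 + 19 = 4)
(y*Z(-6))*d(5, 4) = (4*(-1))*((-6 + 5)/4) = -(-1) = -4*(-¼) = 1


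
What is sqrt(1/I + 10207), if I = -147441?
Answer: sqrt(4528335230574)/21063 ≈ 101.03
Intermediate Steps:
sqrt(1/I + 10207) = sqrt(1/(-147441) + 10207) = sqrt(-1/147441 + 10207) = sqrt(1504930286/147441) = sqrt(4528335230574)/21063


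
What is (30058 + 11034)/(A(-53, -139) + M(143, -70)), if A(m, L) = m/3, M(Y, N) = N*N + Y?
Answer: 30819/3769 ≈ 8.1770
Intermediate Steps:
M(Y, N) = Y + N² (M(Y, N) = N² + Y = Y + N²)
A(m, L) = m/3 (A(m, L) = m*(⅓) = m/3)
(30058 + 11034)/(A(-53, -139) + M(143, -70)) = (30058 + 11034)/((⅓)*(-53) + (143 + (-70)²)) = 41092/(-53/3 + (143 + 4900)) = 41092/(-53/3 + 5043) = 41092/(15076/3) = 41092*(3/15076) = 30819/3769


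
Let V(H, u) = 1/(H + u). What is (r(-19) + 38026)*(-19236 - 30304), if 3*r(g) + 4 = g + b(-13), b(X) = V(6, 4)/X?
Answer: -24484565382/13 ≈ -1.8834e+9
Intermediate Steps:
b(X) = 1/(10*X) (b(X) = 1/((6 + 4)*X) = 1/(10*X))
r(g) = -521/390 + g/3 (r(g) = -4/3 + (g + (⅒)/(-13))/3 = -4/3 + (g + (⅒)*(-1/13))/3 = -4/3 + (g - 1/130)/3 = -4/3 + (-1/130 + g)/3 = -4/3 + (-1/390 + g/3) = -521/390 + g/3)
(r(-19) + 38026)*(-19236 - 30304) = ((-521/390 + (⅓)*(-19)) + 38026)*(-19236 - 30304) = ((-521/390 - 19/3) + 38026)*(-49540) = (-997/130 + 38026)*(-49540) = (4942383/130)*(-49540) = -24484565382/13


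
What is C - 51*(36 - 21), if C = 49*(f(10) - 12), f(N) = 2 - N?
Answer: -1745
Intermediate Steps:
C = -980 (C = 49*((2 - 1*10) - 12) = 49*((2 - 10) - 12) = 49*(-8 - 12) = 49*(-20) = -980)
C - 51*(36 - 21) = -980 - 51*(36 - 21) = -980 - 51*15 = -980 - 765 = -1745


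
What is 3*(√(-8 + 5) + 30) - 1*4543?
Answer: -4453 + 3*I*√3 ≈ -4453.0 + 5.1962*I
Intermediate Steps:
3*(√(-8 + 5) + 30) - 1*4543 = 3*(√(-3) + 30) - 4543 = 3*(I*√3 + 30) - 4543 = 3*(30 + I*√3) - 4543 = (90 + 3*I*√3) - 4543 = -4453 + 3*I*√3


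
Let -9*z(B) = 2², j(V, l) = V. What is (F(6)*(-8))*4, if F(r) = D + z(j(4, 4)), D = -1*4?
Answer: 1280/9 ≈ 142.22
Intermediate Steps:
D = -4
z(B) = -4/9 (z(B) = -⅑*2² = -⅑*4 = -4/9)
F(r) = -40/9 (F(r) = -4 - 4/9 = -40/9)
(F(6)*(-8))*4 = -40/9*(-8)*4 = (320/9)*4 = 1280/9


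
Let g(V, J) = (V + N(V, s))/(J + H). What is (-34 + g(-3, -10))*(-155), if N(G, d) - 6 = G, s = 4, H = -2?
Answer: 5270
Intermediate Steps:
N(G, d) = 6 + G
g(V, J) = (6 + 2*V)/(-2 + J) (g(V, J) = (V + (6 + V))/(J - 2) = (6 + 2*V)/(-2 + J))
(-34 + g(-3, -10))*(-155) = (-34 + 2*(3 - 3)/(-2 - 10))*(-155) = (-34 + 2*0/(-12))*(-155) = (-34 + 2*(-1/12)*0)*(-155) = (-34 + 0)*(-155) = -34*(-155) = 5270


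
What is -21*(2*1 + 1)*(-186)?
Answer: 11718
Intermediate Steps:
-21*(2*1 + 1)*(-186) = -21*(2 + 1)*(-186) = -21*3*(-186) = -63*(-186) = 11718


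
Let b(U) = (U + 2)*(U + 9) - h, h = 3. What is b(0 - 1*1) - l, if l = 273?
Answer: -268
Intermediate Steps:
b(U) = -3 + (2 + U)*(9 + U) (b(U) = (U + 2)*(U + 9) - 1*3 = (2 + U)*(9 + U) - 3 = -3 + (2 + U)*(9 + U))
b(0 - 1*1) - l = (15 + (0 - 1*1)**2 + 11*(0 - 1*1)) - 1*273 = (15 + (0 - 1)**2 + 11*(0 - 1)) - 273 = (15 + (-1)**2 + 11*(-1)) - 273 = (15 + 1 - 11) - 273 = 5 - 273 = -268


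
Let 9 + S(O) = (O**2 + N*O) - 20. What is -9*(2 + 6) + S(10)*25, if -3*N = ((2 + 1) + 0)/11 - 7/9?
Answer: 518291/297 ≈ 1745.1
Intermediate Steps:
N = 50/297 (N = -(((2 + 1) + 0)/11 - 7/9)/3 = -((3 + 0)*(1/11) - 7*1/9)/3 = -(3*(1/11) - 7/9)/3 = -(3/11 - 7/9)/3 = -1/3*(-50/99) = 50/297 ≈ 0.16835)
S(O) = -29 + O**2 + 50*O/297 (S(O) = -9 + ((O**2 + 50*O/297) - 20) = -9 + (-20 + O**2 + 50*O/297) = -29 + O**2 + 50*O/297)
-9*(2 + 6) + S(10)*25 = -9*(2 + 6) + (-29 + 10**2 + (50/297)*10)*25 = -9*8 + (-29 + 100 + 500/297)*25 = -72 + (21587/297)*25 = -72 + 539675/297 = 518291/297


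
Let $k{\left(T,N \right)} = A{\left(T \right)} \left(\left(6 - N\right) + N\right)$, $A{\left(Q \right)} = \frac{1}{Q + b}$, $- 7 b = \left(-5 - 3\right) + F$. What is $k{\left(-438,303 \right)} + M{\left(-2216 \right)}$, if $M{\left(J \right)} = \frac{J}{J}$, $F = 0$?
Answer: $\frac{1508}{1529} \approx 0.98627$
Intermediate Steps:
$M{\left(J \right)} = 1$
$b = \frac{8}{7}$ ($b = - \frac{\left(-5 - 3\right) + 0}{7} = - \frac{-8 + 0}{7} = \left(- \frac{1}{7}\right) \left(-8\right) = \frac{8}{7} \approx 1.1429$)
$A{\left(Q \right)} = \frac{1}{\frac{8}{7} + Q}$ ($A{\left(Q \right)} = \frac{1}{Q + \frac{8}{7}} = \frac{1}{\frac{8}{7} + Q}$)
$k{\left(T,N \right)} = \frac{42}{8 + 7 T}$ ($k{\left(T,N \right)} = \frac{7}{8 + 7 T} \left(\left(6 - N\right) + N\right) = \frac{7}{8 + 7 T} 6 = \frac{42}{8 + 7 T}$)
$k{\left(-438,303 \right)} + M{\left(-2216 \right)} = \frac{42}{8 + 7 \left(-438\right)} + 1 = \frac{42}{8 - 3066} + 1 = \frac{42}{-3058} + 1 = 42 \left(- \frac{1}{3058}\right) + 1 = - \frac{21}{1529} + 1 = \frac{1508}{1529}$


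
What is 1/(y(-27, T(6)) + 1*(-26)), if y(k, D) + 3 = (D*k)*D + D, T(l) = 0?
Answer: -1/29 ≈ -0.034483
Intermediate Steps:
y(k, D) = -3 + D + k*D² (y(k, D) = -3 + ((D*k)*D + D) = -3 + (k*D² + D) = -3 + (D + k*D²) = -3 + D + k*D²)
1/(y(-27, T(6)) + 1*(-26)) = 1/((-3 + 0 - 27*0²) + 1*(-26)) = 1/((-3 + 0 - 27*0) - 26) = 1/((-3 + 0 + 0) - 26) = 1/(-3 - 26) = 1/(-29) = -1/29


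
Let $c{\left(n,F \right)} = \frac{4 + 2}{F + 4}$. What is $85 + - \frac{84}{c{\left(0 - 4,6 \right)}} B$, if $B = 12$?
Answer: $-1595$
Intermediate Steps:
$c{\left(n,F \right)} = \frac{6}{4 + F}$
$85 + - \frac{84}{c{\left(0 - 4,6 \right)}} B = 85 + - \frac{84}{6 \frac{1}{4 + 6}} \cdot 12 = 85 + - \frac{84}{6 \cdot \frac{1}{10}} \cdot 12 = 85 + - \frac{84}{\frac{3}{5}} \cdot 12 = 85 + \left(-84\right) \frac{5}{3} \cdot 12 = 85 - 1680 = -1595$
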